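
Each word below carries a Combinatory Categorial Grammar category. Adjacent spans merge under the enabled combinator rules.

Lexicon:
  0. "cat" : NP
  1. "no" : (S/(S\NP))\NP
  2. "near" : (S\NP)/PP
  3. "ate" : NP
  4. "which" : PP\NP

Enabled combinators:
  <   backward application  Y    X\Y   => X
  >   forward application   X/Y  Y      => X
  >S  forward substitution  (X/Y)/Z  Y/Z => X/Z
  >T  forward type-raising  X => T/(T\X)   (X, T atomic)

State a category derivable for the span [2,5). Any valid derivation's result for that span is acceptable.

[0,5] S   >
  [0,2] S/(S\NP)   <
    [0,1] "cat" : NP
    [1,2] "no" : (S/(S\NP))\NP
  [2,5] S\NP   >
    [2,3] "near" : (S\NP)/PP
    [3,5] PP   <
      [3,4] "ate" : NP
      [4,5] "which" : PP\NP

S\NP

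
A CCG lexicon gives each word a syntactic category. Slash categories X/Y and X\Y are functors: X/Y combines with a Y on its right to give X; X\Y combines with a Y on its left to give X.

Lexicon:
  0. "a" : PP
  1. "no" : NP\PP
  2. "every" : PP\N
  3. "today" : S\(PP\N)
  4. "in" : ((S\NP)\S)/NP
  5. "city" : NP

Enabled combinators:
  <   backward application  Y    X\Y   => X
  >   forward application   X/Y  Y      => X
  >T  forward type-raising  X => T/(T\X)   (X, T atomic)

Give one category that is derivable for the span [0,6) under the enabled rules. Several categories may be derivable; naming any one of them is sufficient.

[0,6] S   <
  [0,2] NP   <
    [0,1] "a" : PP
    [1,2] "no" : NP\PP
  [2,6] S\NP   <
    [2,4] S   <
      [2,3] "every" : PP\N
      [3,4] "today" : S\(PP\N)
    [4,6] (S\NP)\S   >
      [4,5] "in" : ((S\NP)\S)/NP
      [5,6] "city" : NP

S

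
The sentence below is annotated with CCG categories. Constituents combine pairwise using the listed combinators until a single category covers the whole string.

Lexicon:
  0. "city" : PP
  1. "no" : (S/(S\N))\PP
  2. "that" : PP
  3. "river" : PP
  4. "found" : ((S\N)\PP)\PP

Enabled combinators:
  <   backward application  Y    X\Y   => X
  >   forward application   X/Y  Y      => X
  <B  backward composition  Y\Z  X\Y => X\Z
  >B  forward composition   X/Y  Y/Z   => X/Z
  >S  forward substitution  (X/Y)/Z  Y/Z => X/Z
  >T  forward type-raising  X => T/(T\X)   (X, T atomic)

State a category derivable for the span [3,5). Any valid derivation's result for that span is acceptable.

(S\N)\PP

[0,5] S   >
  [0,2] S/(S\N)   <
    [0,1] "city" : PP
    [1,2] "no" : (S/(S\N))\PP
  [2,5] S\N   <
    [2,3] "that" : PP
    [3,5] (S\N)\PP   <
      [3,4] "river" : PP
      [4,5] "found" : ((S\N)\PP)\PP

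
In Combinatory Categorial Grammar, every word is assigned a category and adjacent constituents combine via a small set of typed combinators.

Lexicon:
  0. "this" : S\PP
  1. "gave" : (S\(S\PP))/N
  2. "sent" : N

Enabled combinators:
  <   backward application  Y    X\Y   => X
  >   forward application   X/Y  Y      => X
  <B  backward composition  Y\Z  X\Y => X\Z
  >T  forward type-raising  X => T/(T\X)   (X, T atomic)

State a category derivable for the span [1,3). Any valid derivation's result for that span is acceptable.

S\(S\PP)

[0,3] S   <
  [0,1] "this" : S\PP
  [1,3] S\(S\PP)   >
    [1,2] "gave" : (S\(S\PP))/N
    [2,3] "sent" : N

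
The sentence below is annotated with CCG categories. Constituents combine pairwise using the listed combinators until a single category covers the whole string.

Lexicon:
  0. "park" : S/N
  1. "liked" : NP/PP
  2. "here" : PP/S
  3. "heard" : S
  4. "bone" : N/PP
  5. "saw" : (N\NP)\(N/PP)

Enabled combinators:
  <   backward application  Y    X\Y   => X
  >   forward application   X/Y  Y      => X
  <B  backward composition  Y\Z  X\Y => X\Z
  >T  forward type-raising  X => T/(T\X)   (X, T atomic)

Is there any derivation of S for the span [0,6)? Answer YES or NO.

YES

[0,6] S   >
  [0,1] "park" : S/N
  [1,6] N   <
    [1,4] NP   >
      [1,2] "liked" : NP/PP
      [2,4] PP   >
        [2,3] "here" : PP/S
        [3,4] "heard" : S
    [4,6] N\NP   <
      [4,5] "bone" : N/PP
      [5,6] "saw" : (N\NP)\(N/PP)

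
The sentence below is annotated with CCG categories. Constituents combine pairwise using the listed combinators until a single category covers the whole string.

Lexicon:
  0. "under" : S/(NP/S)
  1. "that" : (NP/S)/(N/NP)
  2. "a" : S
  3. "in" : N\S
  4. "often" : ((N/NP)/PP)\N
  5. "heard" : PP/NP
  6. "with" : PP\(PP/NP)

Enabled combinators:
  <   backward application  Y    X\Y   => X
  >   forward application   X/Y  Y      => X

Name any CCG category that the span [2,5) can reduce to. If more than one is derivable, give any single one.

[0,7] S   >
  [0,1] "under" : S/(NP/S)
  [1,7] NP/S   >
    [1,2] "that" : (NP/S)/(N/NP)
    [2,7] N/NP   >
      [2,5] (N/NP)/PP   <
        [2,4] N   <
          [2,3] "a" : S
          [3,4] "in" : N\S
        [4,5] "often" : ((N/NP)/PP)\N
      [5,7] PP   <
        [5,6] "heard" : PP/NP
        [6,7] "with" : PP\(PP/NP)

(N/NP)/PP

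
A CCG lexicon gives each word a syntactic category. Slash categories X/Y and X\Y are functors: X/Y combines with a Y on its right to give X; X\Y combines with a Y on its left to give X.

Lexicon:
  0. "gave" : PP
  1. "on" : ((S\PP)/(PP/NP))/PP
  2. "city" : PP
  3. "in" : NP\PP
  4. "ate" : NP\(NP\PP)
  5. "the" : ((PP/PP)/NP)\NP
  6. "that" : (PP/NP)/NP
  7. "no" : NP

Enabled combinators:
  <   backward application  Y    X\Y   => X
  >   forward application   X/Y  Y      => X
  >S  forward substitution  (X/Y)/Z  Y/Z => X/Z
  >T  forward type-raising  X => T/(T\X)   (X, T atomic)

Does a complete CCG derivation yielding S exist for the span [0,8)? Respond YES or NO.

YES

[0,8] S   <
  [0,1] "gave" : PP
  [1,8] S\PP   >
    [1,3] (S\PP)/(PP/NP)   >
      [1,2] "on" : ((S\PP)/(PP/NP))/PP
      [2,3] "city" : PP
    [3,8] PP/NP   >S
      [3,6] (PP/PP)/NP   <
        [3,5] NP   <
          [3,4] "in" : NP\PP
          [4,5] "ate" : NP\(NP\PP)
        [5,6] "the" : ((PP/PP)/NP)\NP
      [6,8] PP/NP   >
        [6,7] "that" : (PP/NP)/NP
        [7,8] "no" : NP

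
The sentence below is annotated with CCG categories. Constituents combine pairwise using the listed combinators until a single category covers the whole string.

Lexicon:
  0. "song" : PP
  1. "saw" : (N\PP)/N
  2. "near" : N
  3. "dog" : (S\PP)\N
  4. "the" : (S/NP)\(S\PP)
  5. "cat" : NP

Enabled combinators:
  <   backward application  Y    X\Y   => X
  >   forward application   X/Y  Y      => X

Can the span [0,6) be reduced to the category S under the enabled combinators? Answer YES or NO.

[0,6] S   >
  [0,5] S/NP   <
    [0,4] S\PP   <
      [0,3] N   <
        [0,1] "song" : PP
        [1,3] N\PP   >
          [1,2] "saw" : (N\PP)/N
          [2,3] "near" : N
      [3,4] "dog" : (S\PP)\N
    [4,5] "the" : (S/NP)\(S\PP)
  [5,6] "cat" : NP

YES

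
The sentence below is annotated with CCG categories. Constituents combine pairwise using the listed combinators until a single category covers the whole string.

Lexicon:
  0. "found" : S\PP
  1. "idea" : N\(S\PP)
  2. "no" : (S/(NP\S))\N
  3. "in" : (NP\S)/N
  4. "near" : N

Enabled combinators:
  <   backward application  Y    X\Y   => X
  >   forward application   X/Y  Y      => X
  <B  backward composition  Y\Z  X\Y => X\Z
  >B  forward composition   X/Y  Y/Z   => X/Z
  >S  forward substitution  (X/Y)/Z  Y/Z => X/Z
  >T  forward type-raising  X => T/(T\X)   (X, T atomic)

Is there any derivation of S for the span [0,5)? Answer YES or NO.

YES

[0,5] S   >
  [0,4] S/N   >B
    [0,3] S/(NP\S)   <
      [0,2] N   <
        [0,1] "found" : S\PP
        [1,2] "idea" : N\(S\PP)
      [2,3] "no" : (S/(NP\S))\N
    [3,4] "in" : (NP\S)/N
  [4,5] "near" : N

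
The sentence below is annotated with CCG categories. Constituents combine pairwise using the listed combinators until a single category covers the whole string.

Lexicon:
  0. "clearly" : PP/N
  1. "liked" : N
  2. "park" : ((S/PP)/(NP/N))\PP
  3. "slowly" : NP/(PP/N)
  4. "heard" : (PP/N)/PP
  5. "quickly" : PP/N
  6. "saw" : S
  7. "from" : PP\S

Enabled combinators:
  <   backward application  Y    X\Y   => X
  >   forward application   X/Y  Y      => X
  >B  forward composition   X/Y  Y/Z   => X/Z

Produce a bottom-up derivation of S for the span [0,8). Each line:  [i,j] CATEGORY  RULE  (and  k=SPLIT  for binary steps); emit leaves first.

[0,1] PP/N  lex  "clearly"
[1,2] N  lex  "liked"
[0,2] PP  >  k=1
[2,3] ((S/PP)/(NP/N))\PP  lex  "park"
[0,3] (S/PP)/(NP/N)  <  k=2
[3,4] NP/(PP/N)  lex  "slowly"
[4,5] (PP/N)/PP  lex  "heard"
[3,5] NP/PP  >B  k=4
[5,6] PP/N  lex  "quickly"
[3,6] NP/N  >B  k=5
[0,6] S/PP  >  k=3
[6,7] S  lex  "saw"
[7,8] PP\S  lex  "from"
[6,8] PP  <  k=7
[0,8] S  >  k=6

[0,8] S   >
  [0,6] S/PP   >
    [0,3] (S/PP)/(NP/N)   <
      [0,2] PP   >
        [0,1] "clearly" : PP/N
        [1,2] "liked" : N
      [2,3] "park" : ((S/PP)/(NP/N))\PP
    [3,6] NP/N   >B
      [3,5] NP/PP   >B
        [3,4] "slowly" : NP/(PP/N)
        [4,5] "heard" : (PP/N)/PP
      [5,6] "quickly" : PP/N
  [6,8] PP   <
    [6,7] "saw" : S
    [7,8] "from" : PP\S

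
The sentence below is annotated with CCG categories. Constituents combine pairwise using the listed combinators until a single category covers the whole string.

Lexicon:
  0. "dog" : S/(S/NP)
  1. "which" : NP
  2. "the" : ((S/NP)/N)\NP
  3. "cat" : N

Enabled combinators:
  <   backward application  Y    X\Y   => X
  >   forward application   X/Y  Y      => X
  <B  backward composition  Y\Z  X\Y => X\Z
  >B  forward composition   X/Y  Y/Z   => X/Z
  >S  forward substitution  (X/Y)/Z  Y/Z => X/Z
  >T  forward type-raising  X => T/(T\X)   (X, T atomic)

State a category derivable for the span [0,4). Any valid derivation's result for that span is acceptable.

[0,4] S   >
  [0,3] S/N   >B
    [0,1] "dog" : S/(S/NP)
    [1,3] (S/NP)/N   <
      [1,2] "which" : NP
      [2,3] "the" : ((S/NP)/N)\NP
  [3,4] "cat" : N

S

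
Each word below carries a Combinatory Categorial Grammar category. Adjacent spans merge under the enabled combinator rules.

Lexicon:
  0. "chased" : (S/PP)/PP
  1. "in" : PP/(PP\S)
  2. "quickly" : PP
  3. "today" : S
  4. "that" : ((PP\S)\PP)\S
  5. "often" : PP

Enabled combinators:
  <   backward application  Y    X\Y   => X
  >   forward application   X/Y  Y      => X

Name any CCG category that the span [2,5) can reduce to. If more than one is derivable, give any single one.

[0,6] S   >
  [0,5] S/PP   >
    [0,1] "chased" : (S/PP)/PP
    [1,5] PP   >
      [1,2] "in" : PP/(PP\S)
      [2,5] PP\S   <
        [2,3] "quickly" : PP
        [3,5] (PP\S)\PP   <
          [3,4] "today" : S
          [4,5] "that" : ((PP\S)\PP)\S
  [5,6] "often" : PP

PP\S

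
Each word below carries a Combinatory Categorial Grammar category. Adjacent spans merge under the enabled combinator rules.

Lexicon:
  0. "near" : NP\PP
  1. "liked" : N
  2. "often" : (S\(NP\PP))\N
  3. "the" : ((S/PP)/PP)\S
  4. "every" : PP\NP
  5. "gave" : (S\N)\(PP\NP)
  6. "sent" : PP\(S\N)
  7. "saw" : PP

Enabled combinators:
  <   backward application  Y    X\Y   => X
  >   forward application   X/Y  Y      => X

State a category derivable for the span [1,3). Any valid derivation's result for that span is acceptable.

[0,8] S   >
  [0,7] S/PP   >
    [0,4] (S/PP)/PP   <
      [0,3] S   <
        [0,1] "near" : NP\PP
        [1,3] S\(NP\PP)   <
          [1,2] "liked" : N
          [2,3] "often" : (S\(NP\PP))\N
      [3,4] "the" : ((S/PP)/PP)\S
    [4,7] PP   <
      [4,6] S\N   <
        [4,5] "every" : PP\NP
        [5,6] "gave" : (S\N)\(PP\NP)
      [6,7] "sent" : PP\(S\N)
  [7,8] "saw" : PP

S\(NP\PP)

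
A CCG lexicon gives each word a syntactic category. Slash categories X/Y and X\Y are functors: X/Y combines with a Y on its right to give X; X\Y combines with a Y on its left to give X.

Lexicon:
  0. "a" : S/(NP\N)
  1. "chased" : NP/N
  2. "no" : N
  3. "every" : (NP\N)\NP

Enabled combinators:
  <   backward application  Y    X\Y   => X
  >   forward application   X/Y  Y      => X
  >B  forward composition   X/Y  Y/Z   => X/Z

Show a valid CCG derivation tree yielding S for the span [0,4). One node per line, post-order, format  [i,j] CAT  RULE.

[0,4] S   >
  [0,1] "a" : S/(NP\N)
  [1,4] NP\N   <
    [1,3] NP   >
      [1,2] "chased" : NP/N
      [2,3] "no" : N
    [3,4] "every" : (NP\N)\NP

[0,1] S/(NP\N)  lex  "a"
[1,2] NP/N  lex  "chased"
[2,3] N  lex  "no"
[1,3] NP  >  k=2
[3,4] (NP\N)\NP  lex  "every"
[1,4] NP\N  <  k=3
[0,4] S  >  k=1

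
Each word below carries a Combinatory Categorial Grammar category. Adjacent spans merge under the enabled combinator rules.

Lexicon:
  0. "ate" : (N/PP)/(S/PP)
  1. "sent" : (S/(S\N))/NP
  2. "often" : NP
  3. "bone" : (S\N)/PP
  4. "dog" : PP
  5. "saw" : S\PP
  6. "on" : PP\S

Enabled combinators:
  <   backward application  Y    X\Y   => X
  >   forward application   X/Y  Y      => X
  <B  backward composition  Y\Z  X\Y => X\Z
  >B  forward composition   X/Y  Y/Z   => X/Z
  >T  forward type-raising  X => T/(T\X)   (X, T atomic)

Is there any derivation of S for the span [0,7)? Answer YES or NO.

NO

(N/PP)/(S/PP) (S/(S\N))/NP NP (S\N)/PP PP S\PP PP\S
CKY chart[0,7] = {N, N/(N\N), N/(PP\PP), NP/(NP\N), PP/(PP\N), S/(S\N)}; S ∉ chart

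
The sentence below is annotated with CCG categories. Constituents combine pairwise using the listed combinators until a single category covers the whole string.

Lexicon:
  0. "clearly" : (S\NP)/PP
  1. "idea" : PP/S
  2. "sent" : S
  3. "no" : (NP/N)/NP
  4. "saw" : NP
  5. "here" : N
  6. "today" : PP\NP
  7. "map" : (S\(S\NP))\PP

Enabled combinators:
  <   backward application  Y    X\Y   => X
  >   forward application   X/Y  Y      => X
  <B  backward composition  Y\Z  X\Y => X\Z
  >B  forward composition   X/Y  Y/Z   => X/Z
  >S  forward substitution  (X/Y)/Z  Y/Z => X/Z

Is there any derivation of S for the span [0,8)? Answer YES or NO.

[0,8] S   <
  [0,3] S\NP   >
    [0,1] "clearly" : (S\NP)/PP
    [1,3] PP   >
      [1,2] "idea" : PP/S
      [2,3] "sent" : S
  [3,8] S\(S\NP)   <
    [3,7] PP   <
      [3,6] NP   >
        [3,5] NP/N   >
          [3,4] "no" : (NP/N)/NP
          [4,5] "saw" : NP
        [5,6] "here" : N
      [6,7] "today" : PP\NP
    [7,8] "map" : (S\(S\NP))\PP

YES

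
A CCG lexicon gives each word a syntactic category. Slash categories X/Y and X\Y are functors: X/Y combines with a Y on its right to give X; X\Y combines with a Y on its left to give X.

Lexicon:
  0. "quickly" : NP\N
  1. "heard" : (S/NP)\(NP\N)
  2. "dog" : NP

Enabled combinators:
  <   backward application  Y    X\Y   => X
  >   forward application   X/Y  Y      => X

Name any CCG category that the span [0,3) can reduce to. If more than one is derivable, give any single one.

[0,3] S   >
  [0,2] S/NP   <
    [0,1] "quickly" : NP\N
    [1,2] "heard" : (S/NP)\(NP\N)
  [2,3] "dog" : NP

S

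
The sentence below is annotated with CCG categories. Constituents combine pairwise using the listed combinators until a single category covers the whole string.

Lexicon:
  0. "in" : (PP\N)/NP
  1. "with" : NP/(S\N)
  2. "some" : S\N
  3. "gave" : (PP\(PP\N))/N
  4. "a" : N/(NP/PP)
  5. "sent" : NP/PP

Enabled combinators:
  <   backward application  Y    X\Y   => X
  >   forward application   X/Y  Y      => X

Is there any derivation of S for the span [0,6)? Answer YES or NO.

(PP\N)/NP NP/(S\N) S\N (PP\(PP\N))/N N/(NP/PP) NP/PP
CKY chart[0,6] = {PP}; S ∉ chart

NO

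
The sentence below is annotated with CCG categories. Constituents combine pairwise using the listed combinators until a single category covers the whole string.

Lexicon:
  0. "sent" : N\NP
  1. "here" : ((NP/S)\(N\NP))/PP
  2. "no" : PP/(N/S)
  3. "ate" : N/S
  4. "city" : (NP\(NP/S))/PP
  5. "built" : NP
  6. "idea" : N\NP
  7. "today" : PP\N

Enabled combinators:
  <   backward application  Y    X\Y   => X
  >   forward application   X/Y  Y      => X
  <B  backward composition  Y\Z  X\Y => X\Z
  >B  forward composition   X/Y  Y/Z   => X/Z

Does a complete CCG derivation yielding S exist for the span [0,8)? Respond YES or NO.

NO

N\NP ((NP/S)\(N\NP))/PP PP/(N/S) N/S (NP\(NP/S))/PP NP N\NP PP\N
CKY chart[0,8] = {NP}; S ∉ chart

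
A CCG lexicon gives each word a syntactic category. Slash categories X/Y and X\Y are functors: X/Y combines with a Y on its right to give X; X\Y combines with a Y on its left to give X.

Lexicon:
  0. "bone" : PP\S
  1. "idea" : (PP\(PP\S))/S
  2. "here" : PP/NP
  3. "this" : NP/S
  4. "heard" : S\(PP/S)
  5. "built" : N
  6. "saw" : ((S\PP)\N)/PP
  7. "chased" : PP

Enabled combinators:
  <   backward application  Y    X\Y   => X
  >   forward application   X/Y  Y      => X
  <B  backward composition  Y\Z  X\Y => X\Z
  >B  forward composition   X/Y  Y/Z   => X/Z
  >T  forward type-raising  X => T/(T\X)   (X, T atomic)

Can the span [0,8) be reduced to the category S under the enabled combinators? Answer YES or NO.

[0,8] S   <
  [0,5] PP   <
    [0,1] "bone" : PP\S
    [1,5] PP\(PP\S)   >
      [1,2] "idea" : (PP\(PP\S))/S
      [2,5] S   <
        [2,4] PP/S   >B
          [2,3] "here" : PP/NP
          [3,4] "this" : NP/S
        [4,5] "heard" : S\(PP/S)
  [5,8] S\PP   <
    [5,6] "built" : N
    [6,8] (S\PP)\N   >
      [6,7] "saw" : ((S\PP)\N)/PP
      [7,8] "chased" : PP

YES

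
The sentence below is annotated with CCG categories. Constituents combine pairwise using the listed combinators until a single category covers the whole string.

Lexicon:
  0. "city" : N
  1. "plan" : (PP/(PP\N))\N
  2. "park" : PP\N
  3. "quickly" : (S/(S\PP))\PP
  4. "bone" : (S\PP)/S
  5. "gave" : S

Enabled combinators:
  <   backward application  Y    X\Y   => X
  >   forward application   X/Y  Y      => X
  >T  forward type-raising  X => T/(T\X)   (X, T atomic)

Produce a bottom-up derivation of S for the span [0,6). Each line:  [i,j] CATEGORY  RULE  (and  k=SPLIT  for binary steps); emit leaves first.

[0,1] N  lex  "city"
[1,2] (PP/(PP\N))\N  lex  "plan"
[0,2] PP/(PP\N)  <  k=1
[2,3] PP\N  lex  "park"
[0,3] PP  >  k=2
[3,4] (S/(S\PP))\PP  lex  "quickly"
[0,4] S/(S\PP)  <  k=3
[4,5] (S\PP)/S  lex  "bone"
[5,6] S  lex  "gave"
[4,6] S\PP  >  k=5
[0,6] S  >  k=4

[0,6] S   >
  [0,4] S/(S\PP)   <
    [0,3] PP   >
      [0,2] PP/(PP\N)   <
        [0,1] "city" : N
        [1,2] "plan" : (PP/(PP\N))\N
      [2,3] "park" : PP\N
    [3,4] "quickly" : (S/(S\PP))\PP
  [4,6] S\PP   >
    [4,5] "bone" : (S\PP)/S
    [5,6] "gave" : S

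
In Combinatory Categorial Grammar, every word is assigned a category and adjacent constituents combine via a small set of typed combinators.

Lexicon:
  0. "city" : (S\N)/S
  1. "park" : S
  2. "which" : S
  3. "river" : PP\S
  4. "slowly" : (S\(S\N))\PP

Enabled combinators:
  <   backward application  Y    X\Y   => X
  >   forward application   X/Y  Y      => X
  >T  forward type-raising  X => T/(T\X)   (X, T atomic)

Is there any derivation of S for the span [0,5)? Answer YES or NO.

YES

[0,5] S   <
  [0,2] S\N   >
    [0,1] "city" : (S\N)/S
    [1,2] "park" : S
  [2,5] S\(S\N)   <
    [2,4] PP   >
      [2,3] PP/(PP\S)   >T
        [2,3] "which" : S
      [3,4] "river" : PP\S
    [4,5] "slowly" : (S\(S\N))\PP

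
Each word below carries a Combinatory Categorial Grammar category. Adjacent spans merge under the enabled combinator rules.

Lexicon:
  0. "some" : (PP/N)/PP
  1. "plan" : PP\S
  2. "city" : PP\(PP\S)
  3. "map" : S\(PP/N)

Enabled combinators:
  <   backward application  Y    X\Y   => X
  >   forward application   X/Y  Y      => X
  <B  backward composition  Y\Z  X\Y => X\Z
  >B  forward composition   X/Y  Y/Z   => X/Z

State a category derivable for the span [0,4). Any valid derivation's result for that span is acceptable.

[0,4] S   <
  [0,3] PP/N   >
    [0,1] "some" : (PP/N)/PP
    [1,3] PP   <
      [1,2] "plan" : PP\S
      [2,3] "city" : PP\(PP\S)
  [3,4] "map" : S\(PP/N)

S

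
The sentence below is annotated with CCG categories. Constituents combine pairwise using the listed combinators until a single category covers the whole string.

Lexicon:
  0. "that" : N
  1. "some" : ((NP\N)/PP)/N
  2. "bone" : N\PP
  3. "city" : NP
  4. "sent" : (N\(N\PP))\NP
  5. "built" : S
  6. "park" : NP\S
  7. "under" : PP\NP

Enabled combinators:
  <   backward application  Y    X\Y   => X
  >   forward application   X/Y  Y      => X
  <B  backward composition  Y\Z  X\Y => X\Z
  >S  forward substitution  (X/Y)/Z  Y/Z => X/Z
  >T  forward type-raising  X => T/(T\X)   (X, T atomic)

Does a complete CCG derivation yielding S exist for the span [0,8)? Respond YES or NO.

NO

N ((NP\N)/PP)/N N\PP NP (N\(N\PP))\NP S NP\S PP\NP
CKY chart[0,8] = {N/(N\NP), NP, NP/(NP\NP), PP/(PP\NP), S/(S\NP)}; S ∉ chart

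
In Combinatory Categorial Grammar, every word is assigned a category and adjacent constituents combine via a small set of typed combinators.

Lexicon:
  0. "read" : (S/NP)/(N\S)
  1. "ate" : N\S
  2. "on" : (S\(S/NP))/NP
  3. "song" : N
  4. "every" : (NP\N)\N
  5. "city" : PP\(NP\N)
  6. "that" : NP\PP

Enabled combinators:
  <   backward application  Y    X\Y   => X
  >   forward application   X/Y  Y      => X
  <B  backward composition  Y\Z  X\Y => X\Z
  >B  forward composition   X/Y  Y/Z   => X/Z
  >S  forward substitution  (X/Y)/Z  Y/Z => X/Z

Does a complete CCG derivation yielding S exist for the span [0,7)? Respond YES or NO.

YES

[0,7] S   <
  [0,2] S/NP   >
    [0,1] "read" : (S/NP)/(N\S)
    [1,2] "ate" : N\S
  [2,7] S\(S/NP)   >
    [2,3] "on" : (S\(S/NP))/NP
    [3,7] NP   <
      [3,4] "song" : N
      [4,7] NP\N   <B
        [4,6] PP\N   <B
          [4,5] "every" : (NP\N)\N
          [5,6] "city" : PP\(NP\N)
        [6,7] "that" : NP\PP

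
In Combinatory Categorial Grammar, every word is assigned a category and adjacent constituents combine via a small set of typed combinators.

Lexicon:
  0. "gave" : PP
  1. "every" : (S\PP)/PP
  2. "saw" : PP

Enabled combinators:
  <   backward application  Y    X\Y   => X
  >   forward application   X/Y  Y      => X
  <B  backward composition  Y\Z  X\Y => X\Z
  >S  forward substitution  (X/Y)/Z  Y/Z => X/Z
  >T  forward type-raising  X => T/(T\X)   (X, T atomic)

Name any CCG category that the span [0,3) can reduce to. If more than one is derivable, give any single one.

[0,3] S   >
  [0,1] S/(S\PP)   >T
    [0,1] "gave" : PP
  [1,3] S\PP   >
    [1,2] "every" : (S\PP)/PP
    [2,3] "saw" : PP

S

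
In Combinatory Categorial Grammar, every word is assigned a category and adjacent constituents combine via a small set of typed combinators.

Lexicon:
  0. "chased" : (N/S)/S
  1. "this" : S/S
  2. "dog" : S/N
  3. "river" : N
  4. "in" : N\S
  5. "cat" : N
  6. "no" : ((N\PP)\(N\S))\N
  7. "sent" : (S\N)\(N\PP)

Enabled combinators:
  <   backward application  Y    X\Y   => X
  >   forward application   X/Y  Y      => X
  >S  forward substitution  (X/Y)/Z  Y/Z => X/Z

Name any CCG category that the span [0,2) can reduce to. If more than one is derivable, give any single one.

[0,8] S   <
  [0,4] N   >
    [0,2] N/S   >S
      [0,1] "chased" : (N/S)/S
      [1,2] "this" : S/S
    [2,4] S   >
      [2,3] "dog" : S/N
      [3,4] "river" : N
  [4,8] S\N   <
    [4,7] N\PP   <
      [4,5] "in" : N\S
      [5,7] (N\PP)\(N\S)   <
        [5,6] "cat" : N
        [6,7] "no" : ((N\PP)\(N\S))\N
    [7,8] "sent" : (S\N)\(N\PP)

N/S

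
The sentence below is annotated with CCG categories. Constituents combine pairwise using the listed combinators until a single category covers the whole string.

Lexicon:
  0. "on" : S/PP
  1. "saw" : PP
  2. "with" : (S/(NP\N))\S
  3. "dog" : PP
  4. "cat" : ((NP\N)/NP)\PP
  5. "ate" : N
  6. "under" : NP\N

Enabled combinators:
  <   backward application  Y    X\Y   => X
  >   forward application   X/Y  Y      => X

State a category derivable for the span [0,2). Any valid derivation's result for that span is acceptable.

[0,7] S   >
  [0,3] S/(NP\N)   <
    [0,2] S   >
      [0,1] "on" : S/PP
      [1,2] "saw" : PP
    [2,3] "with" : (S/(NP\N))\S
  [3,7] NP\N   >
    [3,5] (NP\N)/NP   <
      [3,4] "dog" : PP
      [4,5] "cat" : ((NP\N)/NP)\PP
    [5,7] NP   <
      [5,6] "ate" : N
      [6,7] "under" : NP\N

S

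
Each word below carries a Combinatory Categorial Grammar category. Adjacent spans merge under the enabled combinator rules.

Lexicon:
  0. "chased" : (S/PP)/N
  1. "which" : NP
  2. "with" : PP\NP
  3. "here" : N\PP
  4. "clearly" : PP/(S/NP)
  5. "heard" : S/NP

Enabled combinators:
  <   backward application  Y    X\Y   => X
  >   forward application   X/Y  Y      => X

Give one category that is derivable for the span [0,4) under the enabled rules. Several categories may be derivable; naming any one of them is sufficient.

[0,6] S   >
  [0,4] S/PP   >
    [0,1] "chased" : (S/PP)/N
    [1,4] N   <
      [1,3] PP   <
        [1,2] "which" : NP
        [2,3] "with" : PP\NP
      [3,4] "here" : N\PP
  [4,6] PP   >
    [4,5] "clearly" : PP/(S/NP)
    [5,6] "heard" : S/NP

S/PP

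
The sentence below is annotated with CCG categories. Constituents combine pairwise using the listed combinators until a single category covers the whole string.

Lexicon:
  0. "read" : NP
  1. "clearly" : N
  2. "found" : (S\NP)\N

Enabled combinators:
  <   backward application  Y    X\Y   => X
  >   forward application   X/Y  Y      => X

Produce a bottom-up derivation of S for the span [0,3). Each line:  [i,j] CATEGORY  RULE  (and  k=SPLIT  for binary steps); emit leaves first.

[0,3] S   <
  [0,1] "read" : NP
  [1,3] S\NP   <
    [1,2] "clearly" : N
    [2,3] "found" : (S\NP)\N

[0,1] NP  lex  "read"
[1,2] N  lex  "clearly"
[2,3] (S\NP)\N  lex  "found"
[1,3] S\NP  <  k=2
[0,3] S  <  k=1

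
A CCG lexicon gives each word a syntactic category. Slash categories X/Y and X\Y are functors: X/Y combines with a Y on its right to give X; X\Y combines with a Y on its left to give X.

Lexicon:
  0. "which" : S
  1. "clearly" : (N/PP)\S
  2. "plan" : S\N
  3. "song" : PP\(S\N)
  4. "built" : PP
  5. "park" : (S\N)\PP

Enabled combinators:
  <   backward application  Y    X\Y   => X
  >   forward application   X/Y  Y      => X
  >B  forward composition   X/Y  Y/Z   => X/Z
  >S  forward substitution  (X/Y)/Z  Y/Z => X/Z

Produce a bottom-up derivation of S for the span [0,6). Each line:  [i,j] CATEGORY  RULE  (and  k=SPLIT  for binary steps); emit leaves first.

[0,1] S  lex  "which"
[1,2] (N/PP)\S  lex  "clearly"
[0,2] N/PP  <  k=1
[2,3] S\N  lex  "plan"
[3,4] PP\(S\N)  lex  "song"
[2,4] PP  <  k=3
[0,4] N  >  k=2
[4,5] PP  lex  "built"
[5,6] (S\N)\PP  lex  "park"
[4,6] S\N  <  k=5
[0,6] S  <  k=4

[0,6] S   <
  [0,4] N   >
    [0,2] N/PP   <
      [0,1] "which" : S
      [1,2] "clearly" : (N/PP)\S
    [2,4] PP   <
      [2,3] "plan" : S\N
      [3,4] "song" : PP\(S\N)
  [4,6] S\N   <
    [4,5] "built" : PP
    [5,6] "park" : (S\N)\PP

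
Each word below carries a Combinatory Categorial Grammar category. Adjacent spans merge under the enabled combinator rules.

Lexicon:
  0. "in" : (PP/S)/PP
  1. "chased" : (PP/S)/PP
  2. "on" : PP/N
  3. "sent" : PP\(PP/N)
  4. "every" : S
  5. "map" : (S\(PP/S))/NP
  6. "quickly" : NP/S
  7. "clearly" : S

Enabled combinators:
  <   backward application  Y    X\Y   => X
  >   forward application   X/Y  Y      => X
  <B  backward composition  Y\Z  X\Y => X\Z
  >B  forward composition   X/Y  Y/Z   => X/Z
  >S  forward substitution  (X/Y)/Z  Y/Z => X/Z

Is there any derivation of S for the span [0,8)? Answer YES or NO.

[0,8] S   <
  [0,5] PP/S   >
    [0,1] "in" : (PP/S)/PP
    [1,5] PP   >
      [1,4] PP/S   >
        [1,2] "chased" : (PP/S)/PP
        [2,4] PP   <
          [2,3] "on" : PP/N
          [3,4] "sent" : PP\(PP/N)
      [4,5] "every" : S
  [5,8] S\(PP/S)   >
    [5,6] "map" : (S\(PP/S))/NP
    [6,8] NP   >
      [6,7] "quickly" : NP/S
      [7,8] "clearly" : S

YES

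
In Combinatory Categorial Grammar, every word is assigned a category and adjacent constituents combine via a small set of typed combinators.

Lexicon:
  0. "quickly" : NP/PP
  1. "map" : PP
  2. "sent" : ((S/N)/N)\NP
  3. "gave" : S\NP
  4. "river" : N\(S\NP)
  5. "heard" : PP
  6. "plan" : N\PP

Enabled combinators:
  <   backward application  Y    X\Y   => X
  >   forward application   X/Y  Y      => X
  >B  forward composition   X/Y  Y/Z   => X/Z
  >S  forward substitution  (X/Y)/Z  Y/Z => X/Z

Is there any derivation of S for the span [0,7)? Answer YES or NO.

[0,7] S   >
  [0,5] S/N   >
    [0,3] (S/N)/N   <
      [0,2] NP   >
        [0,1] "quickly" : NP/PP
        [1,2] "map" : PP
      [2,3] "sent" : ((S/N)/N)\NP
    [3,5] N   <
      [3,4] "gave" : S\NP
      [4,5] "river" : N\(S\NP)
  [5,7] N   <
    [5,6] "heard" : PP
    [6,7] "plan" : N\PP

YES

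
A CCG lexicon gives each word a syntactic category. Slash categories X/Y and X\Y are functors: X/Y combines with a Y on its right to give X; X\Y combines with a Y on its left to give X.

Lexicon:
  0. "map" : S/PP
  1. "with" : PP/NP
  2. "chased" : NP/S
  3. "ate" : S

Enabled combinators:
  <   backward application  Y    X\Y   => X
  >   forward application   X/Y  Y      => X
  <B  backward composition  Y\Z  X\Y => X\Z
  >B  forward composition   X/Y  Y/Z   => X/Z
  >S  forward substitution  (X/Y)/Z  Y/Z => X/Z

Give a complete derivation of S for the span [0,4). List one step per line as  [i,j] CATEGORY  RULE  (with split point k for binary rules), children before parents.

[0,4] S   >
  [0,2] S/NP   >B
    [0,1] "map" : S/PP
    [1,2] "with" : PP/NP
  [2,4] NP   >
    [2,3] "chased" : NP/S
    [3,4] "ate" : S

[0,1] S/PP  lex  "map"
[1,2] PP/NP  lex  "with"
[0,2] S/NP  >B  k=1
[2,3] NP/S  lex  "chased"
[3,4] S  lex  "ate"
[2,4] NP  >  k=3
[0,4] S  >  k=2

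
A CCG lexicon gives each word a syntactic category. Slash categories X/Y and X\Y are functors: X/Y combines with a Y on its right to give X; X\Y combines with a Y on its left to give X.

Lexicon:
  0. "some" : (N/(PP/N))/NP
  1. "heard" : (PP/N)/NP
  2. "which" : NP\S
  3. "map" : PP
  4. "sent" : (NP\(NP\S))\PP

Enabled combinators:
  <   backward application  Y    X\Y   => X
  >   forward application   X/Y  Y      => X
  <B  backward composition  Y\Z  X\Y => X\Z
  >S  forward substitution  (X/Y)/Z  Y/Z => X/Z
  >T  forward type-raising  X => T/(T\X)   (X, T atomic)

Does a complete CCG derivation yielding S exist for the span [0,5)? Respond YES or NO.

(N/(PP/N))/NP (PP/N)/NP NP\S PP (NP\(NP\S))\PP
CKY chart[0,5] = {N, N/(N\N), NP/(NP\N), PP/(PP\N), S/(S\N)}; S ∉ chart

NO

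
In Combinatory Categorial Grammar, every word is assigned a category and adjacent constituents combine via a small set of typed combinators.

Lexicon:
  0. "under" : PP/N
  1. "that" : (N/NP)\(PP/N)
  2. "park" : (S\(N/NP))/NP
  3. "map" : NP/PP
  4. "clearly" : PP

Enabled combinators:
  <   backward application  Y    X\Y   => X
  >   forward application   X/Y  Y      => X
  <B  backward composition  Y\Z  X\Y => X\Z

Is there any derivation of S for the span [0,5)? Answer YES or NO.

[0,5] S   <
  [0,2] N/NP   <
    [0,1] "under" : PP/N
    [1,2] "that" : (N/NP)\(PP/N)
  [2,5] S\(N/NP)   >
    [2,3] "park" : (S\(N/NP))/NP
    [3,5] NP   >
      [3,4] "map" : NP/PP
      [4,5] "clearly" : PP

YES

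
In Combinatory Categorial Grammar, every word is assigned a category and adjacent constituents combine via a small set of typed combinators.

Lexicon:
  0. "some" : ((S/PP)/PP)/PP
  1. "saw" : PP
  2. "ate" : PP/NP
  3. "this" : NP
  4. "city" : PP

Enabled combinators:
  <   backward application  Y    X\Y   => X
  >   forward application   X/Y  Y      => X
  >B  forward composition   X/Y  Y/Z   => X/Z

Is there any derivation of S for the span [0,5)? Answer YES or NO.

YES

[0,5] S   >
  [0,4] S/PP   >
    [0,2] (S/PP)/PP   >
      [0,1] "some" : ((S/PP)/PP)/PP
      [1,2] "saw" : PP
    [2,4] PP   >
      [2,3] "ate" : PP/NP
      [3,4] "this" : NP
  [4,5] "city" : PP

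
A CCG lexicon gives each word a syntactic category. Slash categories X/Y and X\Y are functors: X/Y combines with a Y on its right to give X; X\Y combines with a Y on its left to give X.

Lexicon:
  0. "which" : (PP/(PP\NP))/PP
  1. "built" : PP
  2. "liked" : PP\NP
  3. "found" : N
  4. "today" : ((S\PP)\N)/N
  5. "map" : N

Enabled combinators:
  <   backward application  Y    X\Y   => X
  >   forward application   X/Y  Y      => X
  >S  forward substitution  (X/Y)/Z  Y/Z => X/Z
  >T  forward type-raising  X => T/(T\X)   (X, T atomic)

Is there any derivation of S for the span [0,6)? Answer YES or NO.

YES

[0,6] S   <
  [0,3] PP   >
    [0,2] PP/(PP\NP)   >
      [0,1] "which" : (PP/(PP\NP))/PP
      [1,2] "built" : PP
    [2,3] "liked" : PP\NP
  [3,6] S\PP   <
    [3,4] "found" : N
    [4,6] (S\PP)\N   >
      [4,5] "today" : ((S\PP)\N)/N
      [5,6] "map" : N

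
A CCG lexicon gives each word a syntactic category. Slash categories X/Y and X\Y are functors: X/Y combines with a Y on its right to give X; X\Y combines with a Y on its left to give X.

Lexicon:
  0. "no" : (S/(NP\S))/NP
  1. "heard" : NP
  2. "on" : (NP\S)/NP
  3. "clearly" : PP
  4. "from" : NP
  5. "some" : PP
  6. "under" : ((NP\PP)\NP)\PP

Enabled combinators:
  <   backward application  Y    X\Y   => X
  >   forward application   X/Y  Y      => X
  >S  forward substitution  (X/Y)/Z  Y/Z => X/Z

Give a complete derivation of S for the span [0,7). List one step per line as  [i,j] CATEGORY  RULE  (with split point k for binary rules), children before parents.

[0,1] (S/(NP\S))/NP  lex  "no"
[1,2] NP  lex  "heard"
[0,2] S/(NP\S)  >  k=1
[2,3] (NP\S)/NP  lex  "on"
[3,4] PP  lex  "clearly"
[4,5] NP  lex  "from"
[5,6] PP  lex  "some"
[6,7] ((NP\PP)\NP)\PP  lex  "under"
[5,7] (NP\PP)\NP  <  k=6
[4,7] NP\PP  <  k=5
[3,7] NP  <  k=4
[2,7] NP\S  >  k=3
[0,7] S  >  k=2

[0,7] S   >
  [0,2] S/(NP\S)   >
    [0,1] "no" : (S/(NP\S))/NP
    [1,2] "heard" : NP
  [2,7] NP\S   >
    [2,3] "on" : (NP\S)/NP
    [3,7] NP   <
      [3,4] "clearly" : PP
      [4,7] NP\PP   <
        [4,5] "from" : NP
        [5,7] (NP\PP)\NP   <
          [5,6] "some" : PP
          [6,7] "under" : ((NP\PP)\NP)\PP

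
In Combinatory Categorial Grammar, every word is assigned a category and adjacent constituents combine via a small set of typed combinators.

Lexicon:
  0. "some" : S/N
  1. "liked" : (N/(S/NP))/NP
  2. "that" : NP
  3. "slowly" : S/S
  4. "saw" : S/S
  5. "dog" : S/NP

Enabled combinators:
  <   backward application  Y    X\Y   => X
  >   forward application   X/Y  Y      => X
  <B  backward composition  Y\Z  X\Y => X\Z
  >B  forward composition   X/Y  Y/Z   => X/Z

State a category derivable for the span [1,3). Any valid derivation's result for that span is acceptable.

N/(S/NP)

[0,6] S   >
  [0,1] "some" : S/N
  [1,6] N   >
    [1,3] N/(S/NP)   >
      [1,2] "liked" : (N/(S/NP))/NP
      [2,3] "that" : NP
    [3,6] S/NP   >B
      [3,4] "slowly" : S/S
      [4,6] S/NP   >B
        [4,5] "saw" : S/S
        [5,6] "dog" : S/NP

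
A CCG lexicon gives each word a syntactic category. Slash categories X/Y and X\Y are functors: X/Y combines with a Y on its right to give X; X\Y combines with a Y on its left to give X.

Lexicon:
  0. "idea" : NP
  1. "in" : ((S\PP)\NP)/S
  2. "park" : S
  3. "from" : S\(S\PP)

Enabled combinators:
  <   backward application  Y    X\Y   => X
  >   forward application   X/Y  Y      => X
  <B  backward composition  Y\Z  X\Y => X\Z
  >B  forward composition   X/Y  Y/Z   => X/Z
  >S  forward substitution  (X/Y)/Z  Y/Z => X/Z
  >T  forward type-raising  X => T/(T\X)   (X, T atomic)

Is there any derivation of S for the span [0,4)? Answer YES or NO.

YES

[0,4] S   <
  [0,3] S\PP   <
    [0,1] "idea" : NP
    [1,3] (S\PP)\NP   >
      [1,2] "in" : ((S\PP)\NP)/S
      [2,3] "park" : S
  [3,4] "from" : S\(S\PP)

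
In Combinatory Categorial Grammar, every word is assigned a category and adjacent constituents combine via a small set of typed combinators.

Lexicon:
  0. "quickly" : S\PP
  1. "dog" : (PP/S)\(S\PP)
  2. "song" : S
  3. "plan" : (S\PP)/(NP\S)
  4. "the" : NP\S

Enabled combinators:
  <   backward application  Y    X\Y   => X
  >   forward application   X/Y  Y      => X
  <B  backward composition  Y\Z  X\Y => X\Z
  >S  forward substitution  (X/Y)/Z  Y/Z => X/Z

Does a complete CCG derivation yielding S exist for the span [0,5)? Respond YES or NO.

[0,5] S   <
  [0,3] PP   >
    [0,2] PP/S   <
      [0,1] "quickly" : S\PP
      [1,2] "dog" : (PP/S)\(S\PP)
    [2,3] "song" : S
  [3,5] S\PP   >
    [3,4] "plan" : (S\PP)/(NP\S)
    [4,5] "the" : NP\S

YES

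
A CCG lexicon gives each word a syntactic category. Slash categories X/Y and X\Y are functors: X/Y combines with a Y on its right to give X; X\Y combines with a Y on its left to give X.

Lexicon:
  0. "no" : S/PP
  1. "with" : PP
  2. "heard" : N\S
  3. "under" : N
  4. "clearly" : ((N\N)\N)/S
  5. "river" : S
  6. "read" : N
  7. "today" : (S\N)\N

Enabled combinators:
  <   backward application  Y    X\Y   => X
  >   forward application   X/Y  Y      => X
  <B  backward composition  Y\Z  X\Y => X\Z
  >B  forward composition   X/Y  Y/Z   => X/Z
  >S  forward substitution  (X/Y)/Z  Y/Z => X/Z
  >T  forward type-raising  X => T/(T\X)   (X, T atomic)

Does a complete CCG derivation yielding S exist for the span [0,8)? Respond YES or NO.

[0,8] S   <
  [0,3] N   <
    [0,2] S   >
      [0,1] "no" : S/PP
      [1,2] "with" : PP
    [2,3] "heard" : N\S
  [3,8] S\N   <B
    [3,6] N\N   <
      [3,4] "under" : N
      [4,6] (N\N)\N   >
        [4,5] "clearly" : ((N\N)\N)/S
        [5,6] "river" : S
    [6,8] S\N   <
      [6,7] "read" : N
      [7,8] "today" : (S\N)\N

YES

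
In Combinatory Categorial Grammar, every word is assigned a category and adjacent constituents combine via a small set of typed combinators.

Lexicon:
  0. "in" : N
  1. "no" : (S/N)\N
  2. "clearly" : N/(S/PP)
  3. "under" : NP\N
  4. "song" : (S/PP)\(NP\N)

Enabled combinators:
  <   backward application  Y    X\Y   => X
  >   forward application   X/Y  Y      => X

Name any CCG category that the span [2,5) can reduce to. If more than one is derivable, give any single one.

[0,5] S   >
  [0,2] S/N   <
    [0,1] "in" : N
    [1,2] "no" : (S/N)\N
  [2,5] N   >
    [2,3] "clearly" : N/(S/PP)
    [3,5] S/PP   <
      [3,4] "under" : NP\N
      [4,5] "song" : (S/PP)\(NP\N)

N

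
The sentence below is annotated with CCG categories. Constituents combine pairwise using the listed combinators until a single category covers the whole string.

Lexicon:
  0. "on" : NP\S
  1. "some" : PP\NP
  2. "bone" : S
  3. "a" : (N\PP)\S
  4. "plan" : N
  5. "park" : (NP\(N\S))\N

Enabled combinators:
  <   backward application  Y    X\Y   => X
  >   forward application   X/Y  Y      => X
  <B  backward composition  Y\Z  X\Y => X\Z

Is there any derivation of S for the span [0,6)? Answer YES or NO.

NO

NP\S PP\NP S (N\PP)\S N (NP\(N\S))\N
CKY chart[0,6] = {NP}; S ∉ chart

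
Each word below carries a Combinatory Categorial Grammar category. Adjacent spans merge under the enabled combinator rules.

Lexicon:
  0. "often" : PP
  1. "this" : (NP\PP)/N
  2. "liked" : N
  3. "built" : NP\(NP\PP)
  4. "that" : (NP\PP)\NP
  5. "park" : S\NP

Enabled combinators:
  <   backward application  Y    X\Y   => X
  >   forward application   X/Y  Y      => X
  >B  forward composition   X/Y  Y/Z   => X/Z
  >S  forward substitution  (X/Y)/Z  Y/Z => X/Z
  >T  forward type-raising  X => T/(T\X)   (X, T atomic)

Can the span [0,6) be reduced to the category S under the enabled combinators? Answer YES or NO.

YES

[0,6] S   <
  [0,5] NP   >
    [0,1] NP/(NP\PP)   >T
      [0,1] "often" : PP
    [1,5] NP\PP   <
      [1,4] NP   <
        [1,3] NP\PP   >
          [1,2] "this" : (NP\PP)/N
          [2,3] "liked" : N
        [3,4] "built" : NP\(NP\PP)
      [4,5] "that" : (NP\PP)\NP
  [5,6] "park" : S\NP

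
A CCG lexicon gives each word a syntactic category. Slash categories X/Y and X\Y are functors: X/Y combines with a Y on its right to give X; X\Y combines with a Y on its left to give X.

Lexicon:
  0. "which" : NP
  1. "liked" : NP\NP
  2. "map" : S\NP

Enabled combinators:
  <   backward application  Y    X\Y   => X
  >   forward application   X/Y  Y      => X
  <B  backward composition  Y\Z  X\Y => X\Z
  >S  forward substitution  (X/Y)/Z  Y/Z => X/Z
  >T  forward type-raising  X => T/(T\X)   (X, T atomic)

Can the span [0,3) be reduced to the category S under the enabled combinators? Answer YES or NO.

YES

[0,3] S   <
  [0,1] "which" : NP
  [1,3] S\NP   <B
    [1,2] "liked" : NP\NP
    [2,3] "map" : S\NP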